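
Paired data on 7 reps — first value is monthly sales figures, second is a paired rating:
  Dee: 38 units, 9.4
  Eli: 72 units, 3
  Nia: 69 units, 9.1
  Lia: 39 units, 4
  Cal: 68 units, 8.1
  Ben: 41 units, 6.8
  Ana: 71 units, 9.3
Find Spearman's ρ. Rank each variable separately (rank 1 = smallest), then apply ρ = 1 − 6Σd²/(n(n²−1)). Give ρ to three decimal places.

Ranks of variable 1: 1, 7, 5, 2, 4, 3, 6
Ranks of variable 2: 7, 1, 5, 2, 4, 3, 6
d = r₁ − r₂: -6, 6, 0, 0, 0, 0, 0
d²: 36, 36, 0, 0, 0, 0, 0; Σd² = 72
ρ = 1 − 6·72/(7·48) = 1 − 432/336 = -0.286

-0.286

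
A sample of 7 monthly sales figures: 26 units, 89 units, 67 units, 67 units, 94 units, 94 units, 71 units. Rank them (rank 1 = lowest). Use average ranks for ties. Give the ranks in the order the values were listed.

1, 5, 2.5, 2.5, 6.5, 6.5, 4

Sorted (ascending): 26, 67, 67, 71, 89, 94, 94
The 2 values of 67 occupy positions 2–3 → average rank (2+3)/2 = 2.5.
The 2 values of 94 occupy positions 6–7 → average rank (6+7)/2 = 6.5.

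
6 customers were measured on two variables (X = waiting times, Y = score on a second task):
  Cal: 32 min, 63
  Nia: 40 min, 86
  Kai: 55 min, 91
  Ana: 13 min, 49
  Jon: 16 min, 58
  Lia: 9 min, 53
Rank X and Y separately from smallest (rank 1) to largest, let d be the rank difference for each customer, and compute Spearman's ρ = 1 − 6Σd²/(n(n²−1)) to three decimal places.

Ranks of variable 1: 4, 5, 6, 2, 3, 1
Ranks of variable 2: 4, 5, 6, 1, 3, 2
d = r₁ − r₂: 0, 0, 0, 1, 0, -1
d²: 0, 0, 0, 1, 0, 1; Σd² = 2
ρ = 1 − 6·2/(6·35) = 1 − 12/210 = 0.943

0.943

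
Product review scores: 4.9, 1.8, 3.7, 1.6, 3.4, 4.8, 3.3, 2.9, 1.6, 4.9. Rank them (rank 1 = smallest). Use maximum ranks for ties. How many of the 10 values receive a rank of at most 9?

8

Sorted (ascending): 1.6, 1.6, 1.8, 2.9, 3.3, 3.4, 3.7, 4.8, 4.9, 4.9
The 2 values of 1.6 occupy positions 1–2 → each gets rank 2.
The 2 values of 4.9 occupy positions 9–10 → each gets rank 10.
Ranks ≤ 9: {2, 2, 3, 4, 5, 6, 7, 8} → 8 values.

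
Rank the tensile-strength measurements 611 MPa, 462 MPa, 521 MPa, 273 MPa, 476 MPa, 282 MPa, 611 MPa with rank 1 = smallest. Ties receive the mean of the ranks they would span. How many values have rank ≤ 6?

Sorted (ascending): 273, 282, 462, 476, 521, 611, 611
The 2 values of 611 occupy positions 6–7 → average rank (6+7)/2 = 6.5.
Ranks ≤ 6: {1, 2, 3, 4, 5} → 5 values.

5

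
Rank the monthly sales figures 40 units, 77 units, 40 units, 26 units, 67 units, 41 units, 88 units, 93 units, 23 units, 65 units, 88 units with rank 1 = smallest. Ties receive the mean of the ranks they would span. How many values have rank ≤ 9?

Sorted (ascending): 23, 26, 40, 40, 41, 65, 67, 77, 88, 88, 93
The 2 values of 40 occupy positions 3–4 → average rank (3+4)/2 = 3.5.
The 2 values of 88 occupy positions 9–10 → average rank (9+10)/2 = 9.5.
Ranks ≤ 9: {1, 2, 3.5, 3.5, 5, 6, 7, 8} → 8 values.

8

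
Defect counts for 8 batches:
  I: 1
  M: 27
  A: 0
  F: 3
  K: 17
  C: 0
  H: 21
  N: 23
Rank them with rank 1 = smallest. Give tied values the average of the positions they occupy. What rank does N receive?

7

Sorted (ascending): 0, 0, 1, 3, 17, 21, 23, 27
The 2 values of 0 occupy positions 1–2 → average rank (1+2)/2 = 1.5.
N has value 23 → rank 7.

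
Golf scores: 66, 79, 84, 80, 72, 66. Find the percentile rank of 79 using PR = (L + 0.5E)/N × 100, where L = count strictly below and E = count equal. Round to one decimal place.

N = 6.
Strictly below 79: 3. Equal to 79: 1.
PR = (3 + 0.5·1)/6 × 100 = 58.3

58.3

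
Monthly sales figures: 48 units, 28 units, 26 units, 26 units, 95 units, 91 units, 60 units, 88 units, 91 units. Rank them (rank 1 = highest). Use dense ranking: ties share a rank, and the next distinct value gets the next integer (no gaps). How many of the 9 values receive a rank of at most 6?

7

Sorted (descending): 95, 91, 91, 88, 60, 48, 28, 26, 26
The 2 values of 91 share dense rank 2.
The 2 values of 26 share dense rank 7.
Remaining distinct values take the next consecutive integers.
Ranks ≤ 6: {1, 2, 2, 3, 4, 5, 6} → 7 values.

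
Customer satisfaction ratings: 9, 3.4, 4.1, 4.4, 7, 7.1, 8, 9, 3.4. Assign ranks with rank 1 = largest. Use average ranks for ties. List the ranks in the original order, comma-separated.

1.5, 8.5, 7, 6, 5, 4, 3, 1.5, 8.5

Sorted (descending): 9, 9, 8, 7.1, 7, 4.4, 4.1, 3.4, 3.4
The 2 values of 9 occupy positions 1–2 → average rank (1+2)/2 = 1.5.
The 2 values of 3.4 occupy positions 8–9 → average rank (8+9)/2 = 8.5.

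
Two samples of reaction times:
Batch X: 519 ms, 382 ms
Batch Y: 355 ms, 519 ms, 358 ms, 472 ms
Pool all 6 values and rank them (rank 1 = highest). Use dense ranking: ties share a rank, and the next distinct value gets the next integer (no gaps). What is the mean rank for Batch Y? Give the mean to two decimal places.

Sorted (descending): 519, 519, 472, 382, 358, 355
The 2 values of 519 share dense rank 1.
Remaining distinct values take the next consecutive integers.
Batch Y values → pooled ranks: 355→5, 519→1, 358→4, 472→2
Mean rank = (5 + 1 + 4 + 2) / 4 = 3.00

3.00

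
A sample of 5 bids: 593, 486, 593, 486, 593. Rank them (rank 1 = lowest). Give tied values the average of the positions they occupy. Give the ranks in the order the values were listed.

Sorted (ascending): 486, 486, 593, 593, 593
The 2 values of 486 occupy positions 1–2 → average rank (1+2)/2 = 1.5.
The 3 values of 593 occupy positions 3–5 → average rank 4.

4, 1.5, 4, 1.5, 4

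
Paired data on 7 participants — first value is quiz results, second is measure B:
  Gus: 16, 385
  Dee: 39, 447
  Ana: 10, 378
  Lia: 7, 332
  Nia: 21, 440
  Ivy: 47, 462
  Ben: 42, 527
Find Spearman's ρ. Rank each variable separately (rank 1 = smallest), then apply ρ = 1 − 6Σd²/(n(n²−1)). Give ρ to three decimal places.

0.964

Ranks of variable 1: 3, 5, 2, 1, 4, 7, 6
Ranks of variable 2: 3, 5, 2, 1, 4, 6, 7
d = r₁ − r₂: 0, 0, 0, 0, 0, 1, -1
d²: 0, 0, 0, 0, 0, 1, 1; Σd² = 2
ρ = 1 − 6·2/(7·48) = 1 − 12/336 = 0.964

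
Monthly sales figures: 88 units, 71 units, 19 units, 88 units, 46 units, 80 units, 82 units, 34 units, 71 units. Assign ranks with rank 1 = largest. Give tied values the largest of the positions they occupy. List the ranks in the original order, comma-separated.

2, 6, 9, 2, 7, 4, 3, 8, 6

Sorted (descending): 88, 88, 82, 80, 71, 71, 46, 34, 19
The 2 values of 88 occupy positions 1–2 → each gets rank 2.
The 2 values of 71 occupy positions 5–6 → each gets rank 6.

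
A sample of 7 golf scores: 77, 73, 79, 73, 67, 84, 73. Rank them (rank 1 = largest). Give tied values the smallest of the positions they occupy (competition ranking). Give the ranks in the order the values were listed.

Sorted (descending): 84, 79, 77, 73, 73, 73, 67
The 3 values of 73 occupy positions 4–6 → each gets rank 4.

3, 4, 2, 4, 7, 1, 4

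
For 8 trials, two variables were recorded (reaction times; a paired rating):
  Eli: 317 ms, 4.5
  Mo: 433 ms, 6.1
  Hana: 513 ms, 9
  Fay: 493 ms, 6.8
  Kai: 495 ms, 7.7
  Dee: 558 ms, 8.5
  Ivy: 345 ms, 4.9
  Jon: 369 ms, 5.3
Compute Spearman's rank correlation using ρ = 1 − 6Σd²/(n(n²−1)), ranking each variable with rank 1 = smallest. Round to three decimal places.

Ranks of variable 1: 1, 4, 7, 5, 6, 8, 2, 3
Ranks of variable 2: 1, 4, 8, 5, 6, 7, 2, 3
d = r₁ − r₂: 0, 0, -1, 0, 0, 1, 0, 0
d²: 0, 0, 1, 0, 0, 1, 0, 0; Σd² = 2
ρ = 1 − 6·2/(8·63) = 1 − 12/504 = 0.976

0.976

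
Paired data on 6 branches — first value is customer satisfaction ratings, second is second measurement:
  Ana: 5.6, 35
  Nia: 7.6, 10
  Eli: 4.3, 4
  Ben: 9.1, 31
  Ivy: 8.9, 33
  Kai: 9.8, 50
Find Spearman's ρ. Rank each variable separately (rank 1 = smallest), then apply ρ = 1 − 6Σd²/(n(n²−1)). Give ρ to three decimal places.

0.600

Ranks of variable 1: 2, 3, 1, 5, 4, 6
Ranks of variable 2: 5, 2, 1, 3, 4, 6
d = r₁ − r₂: -3, 1, 0, 2, 0, 0
d²: 9, 1, 0, 4, 0, 0; Σd² = 14
ρ = 1 − 6·14/(6·35) = 1 − 84/210 = 0.600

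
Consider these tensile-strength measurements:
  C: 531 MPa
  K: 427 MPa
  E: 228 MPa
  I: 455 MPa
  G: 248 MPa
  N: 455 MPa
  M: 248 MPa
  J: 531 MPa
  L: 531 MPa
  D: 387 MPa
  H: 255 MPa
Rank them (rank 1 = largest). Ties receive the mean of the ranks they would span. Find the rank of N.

4.5

Sorted (descending): 531, 531, 531, 455, 455, 427, 387, 255, 248, 248, 228
The 3 values of 531 occupy positions 1–3 → average rank 2.
The 2 values of 455 occupy positions 4–5 → average rank (4+5)/2 = 4.5.
The 2 values of 248 occupy positions 9–10 → average rank (9+10)/2 = 9.5.
N has value 455 MPa → rank 4.5.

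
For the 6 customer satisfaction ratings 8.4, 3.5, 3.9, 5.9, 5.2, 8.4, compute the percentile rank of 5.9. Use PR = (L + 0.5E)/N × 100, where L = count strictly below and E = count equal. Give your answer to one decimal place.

58.3

N = 6.
Strictly below 5.9: 3. Equal to 5.9: 1.
PR = (3 + 0.5·1)/6 × 100 = 58.3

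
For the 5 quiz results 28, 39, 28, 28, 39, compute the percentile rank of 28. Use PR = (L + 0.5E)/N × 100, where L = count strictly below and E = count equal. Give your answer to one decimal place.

30.0

N = 5.
Strictly below 28: 0. Equal to 28: 3.
PR = (0 + 0.5·3)/5 × 100 = 30.0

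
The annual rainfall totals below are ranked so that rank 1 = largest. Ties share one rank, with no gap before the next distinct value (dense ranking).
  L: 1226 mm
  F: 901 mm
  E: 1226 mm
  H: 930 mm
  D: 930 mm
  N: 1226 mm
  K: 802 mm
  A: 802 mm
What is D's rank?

2

Sorted (descending): 1226, 1226, 1226, 930, 930, 901, 802, 802
The 3 values of 1226 share dense rank 1.
The 2 values of 930 share dense rank 2.
The 2 values of 802 share dense rank 4.
Remaining distinct values take the next consecutive integers.
D has value 930 mm → rank 2.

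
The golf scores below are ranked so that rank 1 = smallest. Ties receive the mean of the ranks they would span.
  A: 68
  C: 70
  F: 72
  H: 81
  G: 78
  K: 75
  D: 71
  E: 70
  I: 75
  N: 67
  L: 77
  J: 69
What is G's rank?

11

Sorted (ascending): 67, 68, 69, 70, 70, 71, 72, 75, 75, 77, 78, 81
The 2 values of 70 occupy positions 4–5 → average rank (4+5)/2 = 4.5.
The 2 values of 75 occupy positions 8–9 → average rank (8+9)/2 = 8.5.
G has value 78 → rank 11.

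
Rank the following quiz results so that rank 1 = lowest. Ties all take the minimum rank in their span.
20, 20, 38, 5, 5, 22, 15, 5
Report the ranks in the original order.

5, 5, 8, 1, 1, 7, 4, 1

Sorted (ascending): 5, 5, 5, 15, 20, 20, 22, 38
The 3 values of 5 occupy positions 1–3 → each gets rank 1.
The 2 values of 20 occupy positions 5–6 → each gets rank 5.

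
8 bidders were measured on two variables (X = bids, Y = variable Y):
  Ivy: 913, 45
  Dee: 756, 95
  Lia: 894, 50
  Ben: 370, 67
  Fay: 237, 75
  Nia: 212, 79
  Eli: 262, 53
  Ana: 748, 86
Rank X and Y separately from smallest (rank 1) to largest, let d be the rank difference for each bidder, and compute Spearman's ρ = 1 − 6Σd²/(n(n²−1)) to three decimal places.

Ranks of variable 1: 8, 6, 7, 4, 2, 1, 3, 5
Ranks of variable 2: 1, 8, 2, 4, 5, 6, 3, 7
d = r₁ − r₂: 7, -2, 5, 0, -3, -5, 0, -2
d²: 49, 4, 25, 0, 9, 25, 0, 4; Σd² = 116
ρ = 1 − 6·116/(8·63) = 1 − 696/504 = -0.381

-0.381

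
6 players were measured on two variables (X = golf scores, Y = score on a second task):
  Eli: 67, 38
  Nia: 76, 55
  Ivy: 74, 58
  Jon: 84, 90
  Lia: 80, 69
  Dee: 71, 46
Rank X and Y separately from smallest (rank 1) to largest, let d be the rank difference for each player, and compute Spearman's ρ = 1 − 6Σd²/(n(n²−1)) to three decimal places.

Ranks of variable 1: 1, 4, 3, 6, 5, 2
Ranks of variable 2: 1, 3, 4, 6, 5, 2
d = r₁ − r₂: 0, 1, -1, 0, 0, 0
d²: 0, 1, 1, 0, 0, 0; Σd² = 2
ρ = 1 − 6·2/(6·35) = 1 − 12/210 = 0.943

0.943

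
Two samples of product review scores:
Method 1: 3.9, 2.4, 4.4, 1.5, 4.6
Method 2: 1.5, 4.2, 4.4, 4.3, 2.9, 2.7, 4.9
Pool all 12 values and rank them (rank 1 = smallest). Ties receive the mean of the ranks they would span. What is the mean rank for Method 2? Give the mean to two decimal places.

Sorted (ascending): 1.5, 1.5, 2.4, 2.7, 2.9, 3.9, 4.2, 4.3, 4.4, 4.4, 4.6, 4.9
The 2 values of 1.5 occupy positions 1–2 → average rank (1+2)/2 = 1.5.
The 2 values of 4.4 occupy positions 9–10 → average rank (9+10)/2 = 9.5.
Method 2 values → pooled ranks: 1.5→1.5, 4.2→7, 4.4→9.5, 4.3→8, 2.9→5, 2.7→4, 4.9→12
Mean rank = (1.5 + 7 + 9.5 + 8 + 5 + 4 + 12) / 7 = 6.71

6.71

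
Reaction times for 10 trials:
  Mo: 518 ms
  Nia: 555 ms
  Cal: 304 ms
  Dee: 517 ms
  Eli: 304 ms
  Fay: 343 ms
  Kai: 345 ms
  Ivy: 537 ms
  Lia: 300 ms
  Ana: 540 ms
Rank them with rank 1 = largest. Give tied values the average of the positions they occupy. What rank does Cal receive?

8.5

Sorted (descending): 555, 540, 537, 518, 517, 345, 343, 304, 304, 300
The 2 values of 304 occupy positions 8–9 → average rank (8+9)/2 = 8.5.
Cal has value 304 ms → rank 8.5.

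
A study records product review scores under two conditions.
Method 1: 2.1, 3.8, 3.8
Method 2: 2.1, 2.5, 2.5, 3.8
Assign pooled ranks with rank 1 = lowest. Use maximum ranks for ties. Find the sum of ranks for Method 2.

17

Sorted (ascending): 2.1, 2.1, 2.5, 2.5, 3.8, 3.8, 3.8
The 2 values of 2.1 occupy positions 1–2 → each gets rank 2.
The 2 values of 2.5 occupy positions 3–4 → each gets rank 4.
The 3 values of 3.8 occupy positions 5–7 → each gets rank 7.
Method 2 values → pooled ranks: 2.1→2, 2.5→4, 2.5→4, 3.8→7
Rank sum = 2 + 4 + 4 + 7 = 17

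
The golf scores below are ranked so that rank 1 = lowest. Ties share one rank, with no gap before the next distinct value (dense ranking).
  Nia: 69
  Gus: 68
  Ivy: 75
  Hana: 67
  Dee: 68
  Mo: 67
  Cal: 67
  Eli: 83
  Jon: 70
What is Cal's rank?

Sorted (ascending): 67, 67, 67, 68, 68, 69, 70, 75, 83
The 3 values of 67 share dense rank 1.
The 2 values of 68 share dense rank 2.
Remaining distinct values take the next consecutive integers.
Cal has value 67 → rank 1.

1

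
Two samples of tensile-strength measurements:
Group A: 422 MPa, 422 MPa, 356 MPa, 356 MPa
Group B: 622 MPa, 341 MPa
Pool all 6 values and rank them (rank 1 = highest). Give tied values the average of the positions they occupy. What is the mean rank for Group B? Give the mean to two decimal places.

3.50

Sorted (descending): 622, 422, 422, 356, 356, 341
The 2 values of 422 occupy positions 2–3 → average rank (2+3)/2 = 2.5.
The 2 values of 356 occupy positions 4–5 → average rank (4+5)/2 = 4.5.
Group B values → pooled ranks: 622→1, 341→6
Mean rank = (1 + 6) / 2 = 3.50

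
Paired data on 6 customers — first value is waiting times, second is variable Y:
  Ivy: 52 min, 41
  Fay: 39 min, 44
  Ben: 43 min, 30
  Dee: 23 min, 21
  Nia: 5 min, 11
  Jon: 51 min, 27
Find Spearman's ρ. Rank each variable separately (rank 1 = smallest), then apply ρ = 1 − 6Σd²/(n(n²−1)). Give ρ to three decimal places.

Ranks of variable 1: 6, 3, 4, 2, 1, 5
Ranks of variable 2: 5, 6, 4, 2, 1, 3
d = r₁ − r₂: 1, -3, 0, 0, 0, 2
d²: 1, 9, 0, 0, 0, 4; Σd² = 14
ρ = 1 − 6·14/(6·35) = 1 − 84/210 = 0.600

0.600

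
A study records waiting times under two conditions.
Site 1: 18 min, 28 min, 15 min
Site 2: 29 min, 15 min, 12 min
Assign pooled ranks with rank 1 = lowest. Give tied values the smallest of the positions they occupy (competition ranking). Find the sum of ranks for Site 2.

9

Sorted (ascending): 12, 15, 15, 18, 28, 29
The 2 values of 15 occupy positions 2–3 → each gets rank 2.
Site 2 values → pooled ranks: 29→6, 15→2, 12→1
Rank sum = 6 + 2 + 1 = 9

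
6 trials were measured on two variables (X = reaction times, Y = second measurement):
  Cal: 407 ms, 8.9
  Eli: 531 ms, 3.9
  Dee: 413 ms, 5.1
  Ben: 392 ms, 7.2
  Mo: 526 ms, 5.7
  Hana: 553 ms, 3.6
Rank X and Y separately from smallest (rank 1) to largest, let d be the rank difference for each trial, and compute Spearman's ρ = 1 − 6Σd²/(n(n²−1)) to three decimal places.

Ranks of variable 1: 2, 5, 3, 1, 4, 6
Ranks of variable 2: 6, 2, 3, 5, 4, 1
d = r₁ − r₂: -4, 3, 0, -4, 0, 5
d²: 16, 9, 0, 16, 0, 25; Σd² = 66
ρ = 1 − 6·66/(6·35) = 1 − 396/210 = -0.886

-0.886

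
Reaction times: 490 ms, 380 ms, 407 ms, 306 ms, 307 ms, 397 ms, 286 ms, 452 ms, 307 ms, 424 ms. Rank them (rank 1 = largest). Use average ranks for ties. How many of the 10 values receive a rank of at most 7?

Sorted (descending): 490, 452, 424, 407, 397, 380, 307, 307, 306, 286
The 2 values of 307 occupy positions 7–8 → average rank (7+8)/2 = 7.5.
Ranks ≤ 7: {1, 2, 3, 4, 5, 6} → 6 values.

6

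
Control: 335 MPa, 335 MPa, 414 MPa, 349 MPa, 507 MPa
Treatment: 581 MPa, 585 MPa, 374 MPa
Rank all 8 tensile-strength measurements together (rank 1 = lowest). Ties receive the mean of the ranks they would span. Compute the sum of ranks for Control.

Sorted (ascending): 335, 335, 349, 374, 414, 507, 581, 585
The 2 values of 335 occupy positions 1–2 → average rank (1+2)/2 = 1.5.
Control values → pooled ranks: 335→1.5, 335→1.5, 414→5, 349→3, 507→6
Rank sum = 1.5 + 1.5 + 5 + 3 + 6 = 17

17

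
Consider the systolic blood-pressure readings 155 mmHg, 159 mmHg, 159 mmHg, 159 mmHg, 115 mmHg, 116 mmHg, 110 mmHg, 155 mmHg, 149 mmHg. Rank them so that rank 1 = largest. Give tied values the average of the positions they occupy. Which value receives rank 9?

110

Sorted (descending): 159, 159, 159, 155, 155, 149, 116, 115, 110
The 3 values of 159 occupy positions 1–3 → average rank 2.
The 2 values of 155 occupy positions 4–5 → average rank (4+5)/2 = 4.5.
Rank 9 → value 110.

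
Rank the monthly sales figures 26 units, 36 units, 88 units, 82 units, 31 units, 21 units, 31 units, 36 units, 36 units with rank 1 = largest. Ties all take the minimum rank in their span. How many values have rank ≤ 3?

Sorted (descending): 88, 82, 36, 36, 36, 31, 31, 26, 21
The 3 values of 36 occupy positions 3–5 → each gets rank 3.
The 2 values of 31 occupy positions 6–7 → each gets rank 6.
Ranks ≤ 3: {1, 2, 3, 3, 3} → 5 values.

5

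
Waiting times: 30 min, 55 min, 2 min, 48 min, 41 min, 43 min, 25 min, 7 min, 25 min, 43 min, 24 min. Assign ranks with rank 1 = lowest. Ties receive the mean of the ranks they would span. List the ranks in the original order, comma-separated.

Sorted (ascending): 2, 7, 24, 25, 25, 30, 41, 43, 43, 48, 55
The 2 values of 25 occupy positions 4–5 → average rank (4+5)/2 = 4.5.
The 2 values of 43 occupy positions 8–9 → average rank (8+9)/2 = 8.5.

6, 11, 1, 10, 7, 8.5, 4.5, 2, 4.5, 8.5, 3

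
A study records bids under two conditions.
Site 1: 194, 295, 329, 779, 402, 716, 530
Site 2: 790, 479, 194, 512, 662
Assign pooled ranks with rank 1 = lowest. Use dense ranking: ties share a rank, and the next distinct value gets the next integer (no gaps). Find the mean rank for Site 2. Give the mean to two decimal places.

Sorted (ascending): 194, 194, 295, 329, 402, 479, 512, 530, 662, 716, 779, 790
The 2 values of 194 share dense rank 1.
Remaining distinct values take the next consecutive integers.
Site 2 values → pooled ranks: 790→11, 479→5, 194→1, 512→6, 662→8
Mean rank = (11 + 5 + 1 + 6 + 8) / 5 = 6.20

6.20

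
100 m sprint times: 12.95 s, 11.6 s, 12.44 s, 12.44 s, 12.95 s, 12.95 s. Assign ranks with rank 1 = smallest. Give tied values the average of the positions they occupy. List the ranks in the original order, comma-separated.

Sorted (ascending): 11.6, 12.44, 12.44, 12.95, 12.95, 12.95
The 2 values of 12.44 occupy positions 2–3 → average rank (2+3)/2 = 2.5.
The 3 values of 12.95 occupy positions 4–6 → average rank 5.

5, 1, 2.5, 2.5, 5, 5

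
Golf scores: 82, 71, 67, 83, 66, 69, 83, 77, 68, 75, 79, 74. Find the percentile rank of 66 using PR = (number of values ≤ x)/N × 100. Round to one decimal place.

8.3

N = 12.
Strictly below 66: 0. Equal to 66: 1.
PR = 1/12 × 100 = 8.3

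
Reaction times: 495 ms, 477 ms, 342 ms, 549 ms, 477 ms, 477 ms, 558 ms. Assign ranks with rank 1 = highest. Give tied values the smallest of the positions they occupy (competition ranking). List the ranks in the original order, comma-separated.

3, 4, 7, 2, 4, 4, 1

Sorted (descending): 558, 549, 495, 477, 477, 477, 342
The 3 values of 477 occupy positions 4–6 → each gets rank 4.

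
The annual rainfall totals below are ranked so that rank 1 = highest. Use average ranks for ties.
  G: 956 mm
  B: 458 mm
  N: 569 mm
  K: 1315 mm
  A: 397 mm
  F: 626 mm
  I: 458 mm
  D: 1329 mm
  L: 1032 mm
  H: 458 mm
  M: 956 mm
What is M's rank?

Sorted (descending): 1329, 1315, 1032, 956, 956, 626, 569, 458, 458, 458, 397
The 2 values of 956 occupy positions 4–5 → average rank (4+5)/2 = 4.5.
The 3 values of 458 occupy positions 8–10 → average rank 9.
M has value 956 mm → rank 4.5.

4.5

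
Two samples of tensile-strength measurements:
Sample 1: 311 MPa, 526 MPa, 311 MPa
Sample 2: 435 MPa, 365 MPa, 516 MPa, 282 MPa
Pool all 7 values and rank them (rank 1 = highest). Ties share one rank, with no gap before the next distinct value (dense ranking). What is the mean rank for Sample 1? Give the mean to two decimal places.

3.67

Sorted (descending): 526, 516, 435, 365, 311, 311, 282
The 2 values of 311 share dense rank 5.
Remaining distinct values take the next consecutive integers.
Sample 1 values → pooled ranks: 311→5, 526→1, 311→5
Mean rank = (5 + 1 + 5) / 3 = 3.67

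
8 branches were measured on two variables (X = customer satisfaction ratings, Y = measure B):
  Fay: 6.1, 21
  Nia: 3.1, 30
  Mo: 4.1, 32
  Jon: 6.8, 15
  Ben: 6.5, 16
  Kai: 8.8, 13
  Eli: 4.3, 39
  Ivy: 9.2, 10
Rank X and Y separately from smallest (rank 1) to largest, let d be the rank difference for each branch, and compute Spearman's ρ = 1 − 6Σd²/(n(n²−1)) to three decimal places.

-0.905

Ranks of variable 1: 4, 1, 2, 6, 5, 7, 3, 8
Ranks of variable 2: 5, 6, 7, 3, 4, 2, 8, 1
d = r₁ − r₂: -1, -5, -5, 3, 1, 5, -5, 7
d²: 1, 25, 25, 9, 1, 25, 25, 49; Σd² = 160
ρ = 1 − 6·160/(8·63) = 1 − 960/504 = -0.905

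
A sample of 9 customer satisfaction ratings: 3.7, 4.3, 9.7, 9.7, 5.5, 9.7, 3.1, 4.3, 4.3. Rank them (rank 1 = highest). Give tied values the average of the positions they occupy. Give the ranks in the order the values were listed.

Sorted (descending): 9.7, 9.7, 9.7, 5.5, 4.3, 4.3, 4.3, 3.7, 3.1
The 3 values of 9.7 occupy positions 1–3 → average rank 2.
The 3 values of 4.3 occupy positions 5–7 → average rank 6.

8, 6, 2, 2, 4, 2, 9, 6, 6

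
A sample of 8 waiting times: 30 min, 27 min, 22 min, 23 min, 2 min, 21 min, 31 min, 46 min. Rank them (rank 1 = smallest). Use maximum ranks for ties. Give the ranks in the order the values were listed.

Sorted (ascending): 2, 21, 22, 23, 27, 30, 31, 46
No ties — each value takes its position as its rank.

6, 5, 3, 4, 1, 2, 7, 8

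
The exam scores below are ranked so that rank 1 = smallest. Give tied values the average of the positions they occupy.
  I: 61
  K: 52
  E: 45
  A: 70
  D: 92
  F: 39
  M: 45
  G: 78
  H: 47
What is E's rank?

2.5

Sorted (ascending): 39, 45, 45, 47, 52, 61, 70, 78, 92
The 2 values of 45 occupy positions 2–3 → average rank (2+3)/2 = 2.5.
E has value 45 → rank 2.5.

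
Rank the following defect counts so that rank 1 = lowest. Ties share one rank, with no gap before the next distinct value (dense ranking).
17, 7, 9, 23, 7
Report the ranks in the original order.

Sorted (ascending): 7, 7, 9, 17, 23
The 2 values of 7 share dense rank 1.
Remaining distinct values take the next consecutive integers.

3, 1, 2, 4, 1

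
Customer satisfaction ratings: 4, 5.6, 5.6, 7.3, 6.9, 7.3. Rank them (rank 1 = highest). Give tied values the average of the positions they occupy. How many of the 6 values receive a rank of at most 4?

Sorted (descending): 7.3, 7.3, 6.9, 5.6, 5.6, 4
The 2 values of 7.3 occupy positions 1–2 → average rank (1+2)/2 = 1.5.
The 2 values of 5.6 occupy positions 4–5 → average rank (4+5)/2 = 4.5.
Ranks ≤ 4: {1.5, 1.5, 3} → 3 values.

3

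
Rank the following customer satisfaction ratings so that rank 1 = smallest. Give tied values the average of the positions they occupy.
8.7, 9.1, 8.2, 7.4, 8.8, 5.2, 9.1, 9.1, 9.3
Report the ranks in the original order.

4, 7, 3, 2, 5, 1, 7, 7, 9

Sorted (ascending): 5.2, 7.4, 8.2, 8.7, 8.8, 9.1, 9.1, 9.1, 9.3
The 3 values of 9.1 occupy positions 6–8 → average rank 7.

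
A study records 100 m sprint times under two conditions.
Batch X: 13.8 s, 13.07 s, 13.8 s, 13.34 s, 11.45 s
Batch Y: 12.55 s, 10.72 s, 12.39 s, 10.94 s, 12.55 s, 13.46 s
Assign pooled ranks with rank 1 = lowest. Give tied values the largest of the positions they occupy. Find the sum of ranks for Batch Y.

28

Sorted (ascending): 10.72, 10.94, 11.45, 12.39, 12.55, 12.55, 13.07, 13.34, 13.46, 13.8, 13.8
The 2 values of 12.55 occupy positions 5–6 → each gets rank 6.
The 2 values of 13.8 occupy positions 10–11 → each gets rank 11.
Batch Y values → pooled ranks: 12.55→6, 10.72→1, 12.39→4, 10.94→2, 12.55→6, 13.46→9
Rank sum = 6 + 1 + 4 + 2 + 6 + 9 = 28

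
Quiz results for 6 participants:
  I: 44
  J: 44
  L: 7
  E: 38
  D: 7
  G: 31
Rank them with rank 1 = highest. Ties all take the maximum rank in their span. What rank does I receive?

2

Sorted (descending): 44, 44, 38, 31, 7, 7
The 2 values of 44 occupy positions 1–2 → each gets rank 2.
The 2 values of 7 occupy positions 5–6 → each gets rank 6.
I has value 44 → rank 2.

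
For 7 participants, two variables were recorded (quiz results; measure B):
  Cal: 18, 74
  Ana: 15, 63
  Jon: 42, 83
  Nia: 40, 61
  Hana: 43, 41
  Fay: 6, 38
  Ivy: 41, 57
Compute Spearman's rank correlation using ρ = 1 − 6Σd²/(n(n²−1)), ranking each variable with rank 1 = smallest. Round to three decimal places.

0.143

Ranks of variable 1: 3, 2, 6, 4, 7, 1, 5
Ranks of variable 2: 6, 5, 7, 4, 2, 1, 3
d = r₁ − r₂: -3, -3, -1, 0, 5, 0, 2
d²: 9, 9, 1, 0, 25, 0, 4; Σd² = 48
ρ = 1 − 6·48/(7·48) = 1 − 288/336 = 0.143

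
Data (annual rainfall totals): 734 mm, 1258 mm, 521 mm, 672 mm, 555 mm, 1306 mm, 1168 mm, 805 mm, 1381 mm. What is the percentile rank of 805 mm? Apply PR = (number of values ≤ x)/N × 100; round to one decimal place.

N = 9.
Strictly below 805: 4. Equal to 805: 1.
PR = 5/9 × 100 = 55.6

55.6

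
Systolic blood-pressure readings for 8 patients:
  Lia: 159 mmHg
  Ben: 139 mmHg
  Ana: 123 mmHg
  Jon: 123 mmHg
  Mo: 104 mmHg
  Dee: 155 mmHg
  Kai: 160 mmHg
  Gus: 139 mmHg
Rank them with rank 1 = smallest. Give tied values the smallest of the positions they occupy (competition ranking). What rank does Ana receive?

Sorted (ascending): 104, 123, 123, 139, 139, 155, 159, 160
The 2 values of 123 occupy positions 2–3 → each gets rank 2.
The 2 values of 139 occupy positions 4–5 → each gets rank 4.
Ana has value 123 mmHg → rank 2.

2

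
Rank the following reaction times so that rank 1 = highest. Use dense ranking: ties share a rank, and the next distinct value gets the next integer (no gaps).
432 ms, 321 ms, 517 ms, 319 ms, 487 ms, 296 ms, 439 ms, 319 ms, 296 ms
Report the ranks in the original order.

Sorted (descending): 517, 487, 439, 432, 321, 319, 319, 296, 296
The 2 values of 319 share dense rank 6.
The 2 values of 296 share dense rank 7.
Remaining distinct values take the next consecutive integers.

4, 5, 1, 6, 2, 7, 3, 6, 7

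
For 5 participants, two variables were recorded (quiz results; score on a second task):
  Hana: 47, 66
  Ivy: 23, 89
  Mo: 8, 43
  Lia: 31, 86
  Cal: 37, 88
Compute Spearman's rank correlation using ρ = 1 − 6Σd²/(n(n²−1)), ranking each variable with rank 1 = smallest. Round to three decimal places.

0.100

Ranks of variable 1: 5, 2, 1, 3, 4
Ranks of variable 2: 2, 5, 1, 3, 4
d = r₁ − r₂: 3, -3, 0, 0, 0
d²: 9, 9, 0, 0, 0; Σd² = 18
ρ = 1 − 6·18/(5·24) = 1 − 108/120 = 0.100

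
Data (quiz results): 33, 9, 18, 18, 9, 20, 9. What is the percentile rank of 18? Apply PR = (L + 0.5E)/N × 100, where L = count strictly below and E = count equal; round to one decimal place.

57.1

N = 7.
Strictly below 18: 3. Equal to 18: 2.
PR = (3 + 0.5·2)/7 × 100 = 57.1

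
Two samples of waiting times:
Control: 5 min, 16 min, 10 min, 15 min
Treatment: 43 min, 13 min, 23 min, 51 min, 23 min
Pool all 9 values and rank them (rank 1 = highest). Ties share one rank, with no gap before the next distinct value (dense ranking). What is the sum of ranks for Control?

Sorted (descending): 51, 43, 23, 23, 16, 15, 13, 10, 5
The 2 values of 23 share dense rank 3.
Remaining distinct values take the next consecutive integers.
Control values → pooled ranks: 5→8, 16→4, 10→7, 15→5
Rank sum = 8 + 4 + 7 + 5 = 24

24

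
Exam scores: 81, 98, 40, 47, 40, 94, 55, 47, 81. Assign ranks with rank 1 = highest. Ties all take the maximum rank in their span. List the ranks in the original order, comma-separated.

4, 1, 9, 7, 9, 2, 5, 7, 4

Sorted (descending): 98, 94, 81, 81, 55, 47, 47, 40, 40
The 2 values of 81 occupy positions 3–4 → each gets rank 4.
The 2 values of 47 occupy positions 6–7 → each gets rank 7.
The 2 values of 40 occupy positions 8–9 → each gets rank 9.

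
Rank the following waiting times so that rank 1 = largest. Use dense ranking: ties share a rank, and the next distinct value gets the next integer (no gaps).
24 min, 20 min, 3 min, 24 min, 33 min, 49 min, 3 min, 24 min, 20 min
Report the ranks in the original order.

3, 4, 5, 3, 2, 1, 5, 3, 4

Sorted (descending): 49, 33, 24, 24, 24, 20, 20, 3, 3
The 3 values of 24 share dense rank 3.
The 2 values of 20 share dense rank 4.
The 2 values of 3 share dense rank 5.
Remaining distinct values take the next consecutive integers.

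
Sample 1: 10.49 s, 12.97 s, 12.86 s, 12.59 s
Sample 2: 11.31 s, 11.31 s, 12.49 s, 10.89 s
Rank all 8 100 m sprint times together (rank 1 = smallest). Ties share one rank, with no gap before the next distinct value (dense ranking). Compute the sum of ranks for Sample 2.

12

Sorted (ascending): 10.49, 10.89, 11.31, 11.31, 12.49, 12.59, 12.86, 12.97
The 2 values of 11.31 share dense rank 3.
Remaining distinct values take the next consecutive integers.
Sample 2 values → pooled ranks: 11.31→3, 11.31→3, 12.49→4, 10.89→2
Rank sum = 3 + 3 + 4 + 2 = 12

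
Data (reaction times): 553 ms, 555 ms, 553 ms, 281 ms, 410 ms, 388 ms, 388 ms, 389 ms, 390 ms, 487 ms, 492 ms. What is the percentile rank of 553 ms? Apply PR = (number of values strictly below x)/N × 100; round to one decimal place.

72.7

N = 11.
Strictly below 553: 8. Equal to 553: 2.
PR = 8/11 × 100 = 72.7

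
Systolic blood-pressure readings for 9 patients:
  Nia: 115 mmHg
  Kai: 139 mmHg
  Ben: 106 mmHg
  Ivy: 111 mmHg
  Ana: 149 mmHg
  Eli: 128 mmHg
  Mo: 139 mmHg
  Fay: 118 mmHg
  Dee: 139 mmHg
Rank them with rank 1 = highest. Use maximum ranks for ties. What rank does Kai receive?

4

Sorted (descending): 149, 139, 139, 139, 128, 118, 115, 111, 106
The 3 values of 139 occupy positions 2–4 → each gets rank 4.
Kai has value 139 mmHg → rank 4.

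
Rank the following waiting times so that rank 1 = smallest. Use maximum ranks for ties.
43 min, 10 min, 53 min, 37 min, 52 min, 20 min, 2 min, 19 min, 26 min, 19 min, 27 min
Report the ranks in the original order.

9, 2, 11, 8, 10, 5, 1, 4, 6, 4, 7

Sorted (ascending): 2, 10, 19, 19, 20, 26, 27, 37, 43, 52, 53
The 2 values of 19 occupy positions 3–4 → each gets rank 4.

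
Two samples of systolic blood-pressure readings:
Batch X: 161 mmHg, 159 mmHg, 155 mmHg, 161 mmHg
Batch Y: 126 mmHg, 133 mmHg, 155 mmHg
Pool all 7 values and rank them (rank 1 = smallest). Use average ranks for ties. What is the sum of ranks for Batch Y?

6.5

Sorted (ascending): 126, 133, 155, 155, 159, 161, 161
The 2 values of 155 occupy positions 3–4 → average rank (3+4)/2 = 3.5.
The 2 values of 161 occupy positions 6–7 → average rank (6+7)/2 = 6.5.
Batch Y values → pooled ranks: 126→1, 133→2, 155→3.5
Rank sum = 1 + 2 + 3.5 = 6.5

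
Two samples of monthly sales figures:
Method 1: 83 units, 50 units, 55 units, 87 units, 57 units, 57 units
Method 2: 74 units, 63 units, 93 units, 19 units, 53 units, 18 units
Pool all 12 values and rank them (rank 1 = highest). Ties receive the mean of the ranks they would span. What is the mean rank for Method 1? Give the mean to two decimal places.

6.00

Sorted (descending): 93, 87, 83, 74, 63, 57, 57, 55, 53, 50, 19, 18
The 2 values of 57 occupy positions 6–7 → average rank (6+7)/2 = 6.5.
Method 1 values → pooled ranks: 83→3, 50→10, 55→8, 87→2, 57→6.5, 57→6.5
Mean rank = (3 + 10 + 8 + 2 + 6.5 + 6.5) / 6 = 6.00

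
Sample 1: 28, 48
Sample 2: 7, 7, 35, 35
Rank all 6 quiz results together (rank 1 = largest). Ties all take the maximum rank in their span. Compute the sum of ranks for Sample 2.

Sorted (descending): 48, 35, 35, 28, 7, 7
The 2 values of 35 occupy positions 2–3 → each gets rank 3.
The 2 values of 7 occupy positions 5–6 → each gets rank 6.
Sample 2 values → pooled ranks: 7→6, 7→6, 35→3, 35→3
Rank sum = 6 + 6 + 3 + 3 = 18

18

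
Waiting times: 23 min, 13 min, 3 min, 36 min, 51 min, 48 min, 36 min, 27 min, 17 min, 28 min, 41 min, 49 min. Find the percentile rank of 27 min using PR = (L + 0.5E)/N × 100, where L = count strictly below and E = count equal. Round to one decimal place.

N = 12.
Strictly below 27: 4. Equal to 27: 1.
PR = (4 + 0.5·1)/12 × 100 = 37.5

37.5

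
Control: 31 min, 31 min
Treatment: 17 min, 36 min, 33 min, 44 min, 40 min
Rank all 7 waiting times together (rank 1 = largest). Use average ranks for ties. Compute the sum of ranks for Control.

11

Sorted (descending): 44, 40, 36, 33, 31, 31, 17
The 2 values of 31 occupy positions 5–6 → average rank (5+6)/2 = 5.5.
Control values → pooled ranks: 31→5.5, 31→5.5
Rank sum = 5.5 + 5.5 = 11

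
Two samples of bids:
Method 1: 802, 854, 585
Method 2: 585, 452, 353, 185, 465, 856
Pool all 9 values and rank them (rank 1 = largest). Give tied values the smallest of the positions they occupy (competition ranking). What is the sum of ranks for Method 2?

35

Sorted (descending): 856, 854, 802, 585, 585, 465, 452, 353, 185
The 2 values of 585 occupy positions 4–5 → each gets rank 4.
Method 2 values → pooled ranks: 585→4, 452→7, 353→8, 185→9, 465→6, 856→1
Rank sum = 4 + 7 + 8 + 9 + 6 + 1 = 35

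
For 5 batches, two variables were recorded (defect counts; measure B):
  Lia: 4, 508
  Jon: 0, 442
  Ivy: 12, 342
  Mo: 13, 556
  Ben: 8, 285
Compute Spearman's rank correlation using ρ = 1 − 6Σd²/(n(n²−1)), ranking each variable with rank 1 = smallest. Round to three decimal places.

0.200

Ranks of variable 1: 2, 1, 4, 5, 3
Ranks of variable 2: 4, 3, 2, 5, 1
d = r₁ − r₂: -2, -2, 2, 0, 2
d²: 4, 4, 4, 0, 4; Σd² = 16
ρ = 1 − 6·16/(5·24) = 1 − 96/120 = 0.200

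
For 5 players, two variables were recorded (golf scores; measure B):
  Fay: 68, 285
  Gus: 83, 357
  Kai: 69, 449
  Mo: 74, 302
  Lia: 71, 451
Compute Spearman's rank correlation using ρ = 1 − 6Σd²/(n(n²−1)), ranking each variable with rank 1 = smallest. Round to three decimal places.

Ranks of variable 1: 1, 5, 2, 4, 3
Ranks of variable 2: 1, 3, 4, 2, 5
d = r₁ − r₂: 0, 2, -2, 2, -2
d²: 0, 4, 4, 4, 4; Σd² = 16
ρ = 1 − 6·16/(5·24) = 1 − 96/120 = 0.200

0.200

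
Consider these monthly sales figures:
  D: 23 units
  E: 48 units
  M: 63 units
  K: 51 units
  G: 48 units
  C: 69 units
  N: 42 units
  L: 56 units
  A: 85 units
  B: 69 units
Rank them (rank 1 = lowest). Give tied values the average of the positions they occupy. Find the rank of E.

Sorted (ascending): 23, 42, 48, 48, 51, 56, 63, 69, 69, 85
The 2 values of 48 occupy positions 3–4 → average rank (3+4)/2 = 3.5.
The 2 values of 69 occupy positions 8–9 → average rank (8+9)/2 = 8.5.
E has value 48 units → rank 3.5.

3.5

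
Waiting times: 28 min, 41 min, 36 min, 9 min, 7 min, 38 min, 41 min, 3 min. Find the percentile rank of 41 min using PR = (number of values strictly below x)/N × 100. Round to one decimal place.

N = 8.
Strictly below 41: 6. Equal to 41: 2.
PR = 6/8 × 100 = 75.0

75.0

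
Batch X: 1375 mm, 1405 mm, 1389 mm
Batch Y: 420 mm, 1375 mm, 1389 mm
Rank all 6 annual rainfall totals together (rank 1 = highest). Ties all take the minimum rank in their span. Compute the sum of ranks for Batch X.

Sorted (descending): 1405, 1389, 1389, 1375, 1375, 420
The 2 values of 1389 occupy positions 2–3 → each gets rank 2.
The 2 values of 1375 occupy positions 4–5 → each gets rank 4.
Batch X values → pooled ranks: 1375→4, 1405→1, 1389→2
Rank sum = 4 + 1 + 2 = 7

7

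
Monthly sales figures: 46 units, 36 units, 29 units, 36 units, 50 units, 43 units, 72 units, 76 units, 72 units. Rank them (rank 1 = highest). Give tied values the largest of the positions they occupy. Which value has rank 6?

43

Sorted (descending): 76, 72, 72, 50, 46, 43, 36, 36, 29
The 2 values of 72 occupy positions 2–3 → each gets rank 3.
The 2 values of 36 occupy positions 7–8 → each gets rank 8.
Rank 6 → value 43.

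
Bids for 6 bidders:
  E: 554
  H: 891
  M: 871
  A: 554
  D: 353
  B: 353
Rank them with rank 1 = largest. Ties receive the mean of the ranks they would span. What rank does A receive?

3.5

Sorted (descending): 891, 871, 554, 554, 353, 353
The 2 values of 554 occupy positions 3–4 → average rank (3+4)/2 = 3.5.
The 2 values of 353 occupy positions 5–6 → average rank (5+6)/2 = 5.5.
A has value 554 → rank 3.5.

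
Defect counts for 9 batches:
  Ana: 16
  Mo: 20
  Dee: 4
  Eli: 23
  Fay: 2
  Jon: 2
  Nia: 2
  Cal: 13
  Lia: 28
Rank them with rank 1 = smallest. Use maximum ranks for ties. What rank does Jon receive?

3

Sorted (ascending): 2, 2, 2, 4, 13, 16, 20, 23, 28
The 3 values of 2 occupy positions 1–3 → each gets rank 3.
Jon has value 2 → rank 3.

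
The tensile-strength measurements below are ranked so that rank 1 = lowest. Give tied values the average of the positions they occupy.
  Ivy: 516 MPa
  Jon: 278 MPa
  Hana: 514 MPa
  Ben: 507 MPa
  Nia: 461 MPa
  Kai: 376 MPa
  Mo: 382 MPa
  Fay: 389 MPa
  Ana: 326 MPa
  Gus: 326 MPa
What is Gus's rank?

Sorted (ascending): 278, 326, 326, 376, 382, 389, 461, 507, 514, 516
The 2 values of 326 occupy positions 2–3 → average rank (2+3)/2 = 2.5.
Gus has value 326 MPa → rank 2.5.

2.5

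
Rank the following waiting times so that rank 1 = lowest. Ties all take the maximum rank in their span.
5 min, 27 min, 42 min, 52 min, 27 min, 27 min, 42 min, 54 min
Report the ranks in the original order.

Sorted (ascending): 5, 27, 27, 27, 42, 42, 52, 54
The 3 values of 27 occupy positions 2–4 → each gets rank 4.
The 2 values of 42 occupy positions 5–6 → each gets rank 6.

1, 4, 6, 7, 4, 4, 6, 8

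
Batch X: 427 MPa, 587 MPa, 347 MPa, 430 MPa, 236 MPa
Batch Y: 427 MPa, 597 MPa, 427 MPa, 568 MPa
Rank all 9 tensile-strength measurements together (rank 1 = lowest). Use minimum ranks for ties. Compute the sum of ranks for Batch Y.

Sorted (ascending): 236, 347, 427, 427, 427, 430, 568, 587, 597
The 3 values of 427 occupy positions 3–5 → each gets rank 3.
Batch Y values → pooled ranks: 427→3, 597→9, 427→3, 568→7
Rank sum = 3 + 9 + 3 + 7 = 22

22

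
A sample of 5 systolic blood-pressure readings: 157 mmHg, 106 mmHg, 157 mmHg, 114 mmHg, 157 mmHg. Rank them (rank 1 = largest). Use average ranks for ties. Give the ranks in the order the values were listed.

Sorted (descending): 157, 157, 157, 114, 106
The 3 values of 157 occupy positions 1–3 → average rank 2.

2, 5, 2, 4, 2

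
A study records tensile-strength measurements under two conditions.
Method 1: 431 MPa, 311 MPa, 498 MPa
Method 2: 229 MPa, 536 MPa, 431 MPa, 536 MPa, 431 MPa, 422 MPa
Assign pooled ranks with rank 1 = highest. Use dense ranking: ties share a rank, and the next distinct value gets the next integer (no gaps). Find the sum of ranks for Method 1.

Sorted (descending): 536, 536, 498, 431, 431, 431, 422, 311, 229
The 2 values of 536 share dense rank 1.
The 3 values of 431 share dense rank 3.
Remaining distinct values take the next consecutive integers.
Method 1 values → pooled ranks: 431→3, 311→5, 498→2
Rank sum = 3 + 5 + 2 = 10

10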